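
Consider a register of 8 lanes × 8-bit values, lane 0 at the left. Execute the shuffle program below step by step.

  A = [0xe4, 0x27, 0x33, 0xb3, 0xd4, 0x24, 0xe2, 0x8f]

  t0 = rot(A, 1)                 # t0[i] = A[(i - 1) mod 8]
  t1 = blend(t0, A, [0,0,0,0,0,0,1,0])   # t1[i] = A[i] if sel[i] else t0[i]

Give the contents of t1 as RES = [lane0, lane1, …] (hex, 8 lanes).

RES = [0x8f, 0xe4, 0x27, 0x33, 0xb3, 0xd4, 0xe2, 0xe2]

  t0: 8f e4 27 33 b3 d4 24 e2
  t1: 8f e4 27 33 b3 d4 e2 e2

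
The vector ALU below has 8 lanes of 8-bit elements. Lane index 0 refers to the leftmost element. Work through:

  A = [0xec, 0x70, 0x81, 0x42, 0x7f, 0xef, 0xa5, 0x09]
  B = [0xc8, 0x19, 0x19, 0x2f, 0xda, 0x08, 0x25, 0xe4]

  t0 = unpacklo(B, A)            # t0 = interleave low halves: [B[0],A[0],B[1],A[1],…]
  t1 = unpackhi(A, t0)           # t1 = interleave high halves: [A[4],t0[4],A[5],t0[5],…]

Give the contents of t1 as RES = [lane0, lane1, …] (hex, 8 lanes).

RES = [0x7f, 0x19, 0xef, 0x81, 0xa5, 0x2f, 0x09, 0x42]

t0 = [0xc8, 0xec, 0x19, 0x70, 0x19, 0x81, 0x2f, 0x42]
t1 = [0x7f, 0x19, 0xef, 0x81, 0xa5, 0x2f, 0x09, 0x42]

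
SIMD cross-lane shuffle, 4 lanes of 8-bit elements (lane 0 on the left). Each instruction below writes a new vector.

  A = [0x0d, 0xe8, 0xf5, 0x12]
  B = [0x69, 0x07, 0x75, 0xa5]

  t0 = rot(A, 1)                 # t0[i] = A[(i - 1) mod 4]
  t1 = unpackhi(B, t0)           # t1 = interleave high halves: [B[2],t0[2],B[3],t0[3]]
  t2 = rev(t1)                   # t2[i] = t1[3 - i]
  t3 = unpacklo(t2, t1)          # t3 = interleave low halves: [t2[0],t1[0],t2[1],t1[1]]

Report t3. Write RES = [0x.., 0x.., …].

t0 = [0x12, 0x0d, 0xe8, 0xf5]
t1 = [0x75, 0xe8, 0xa5, 0xf5]
t2 = [0xf5, 0xa5, 0xe8, 0x75]
t3 = [0xf5, 0x75, 0xa5, 0xe8]

RES = [ 0xf5  0x75  0xa5  0xe8 ]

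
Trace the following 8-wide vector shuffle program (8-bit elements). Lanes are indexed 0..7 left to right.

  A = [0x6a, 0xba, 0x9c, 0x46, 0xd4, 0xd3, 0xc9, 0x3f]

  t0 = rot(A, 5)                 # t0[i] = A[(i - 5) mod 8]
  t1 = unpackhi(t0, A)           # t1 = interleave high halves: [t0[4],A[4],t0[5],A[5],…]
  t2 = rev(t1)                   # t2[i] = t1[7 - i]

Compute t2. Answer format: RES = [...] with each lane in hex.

→ t0 |46|d4|d3|c9|3f|6a|ba|9c|
→ t1 |3f|d4|6a|d3|ba|c9|9c|3f|
→ t2 |3f|9c|c9|ba|d3|6a|d4|3f|

RES = [0x3f, 0x9c, 0xc9, 0xba, 0xd3, 0x6a, 0xd4, 0x3f]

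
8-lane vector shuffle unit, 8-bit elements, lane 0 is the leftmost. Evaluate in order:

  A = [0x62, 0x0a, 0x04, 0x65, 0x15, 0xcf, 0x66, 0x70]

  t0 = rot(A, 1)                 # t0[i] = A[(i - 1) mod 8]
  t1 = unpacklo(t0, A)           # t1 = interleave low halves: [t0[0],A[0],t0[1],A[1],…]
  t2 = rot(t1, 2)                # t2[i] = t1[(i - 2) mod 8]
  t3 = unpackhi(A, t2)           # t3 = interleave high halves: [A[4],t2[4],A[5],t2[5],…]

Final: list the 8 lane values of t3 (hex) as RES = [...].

t0 = [0x70, 0x62, 0x0a, 0x04, 0x65, 0x15, 0xcf, 0x66]
t1 = [0x70, 0x62, 0x62, 0x0a, 0x0a, 0x04, 0x04, 0x65]
t2 = [0x04, 0x65, 0x70, 0x62, 0x62, 0x0a, 0x0a, 0x04]
t3 = [0x15, 0x62, 0xcf, 0x0a, 0x66, 0x0a, 0x70, 0x04]

RES = [ 0x15  0x62  0xcf  0x0a  0x66  0x0a  0x70  0x04 ]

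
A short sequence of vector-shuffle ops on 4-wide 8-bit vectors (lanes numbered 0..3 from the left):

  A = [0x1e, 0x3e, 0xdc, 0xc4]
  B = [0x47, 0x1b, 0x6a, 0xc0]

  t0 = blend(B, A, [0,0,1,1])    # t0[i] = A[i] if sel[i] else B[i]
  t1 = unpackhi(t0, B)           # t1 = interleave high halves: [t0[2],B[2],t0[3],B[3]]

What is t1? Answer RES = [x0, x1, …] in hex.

RES = [0xdc, 0x6a, 0xc4, 0xc0]

t0 = [0x47, 0x1b, 0xdc, 0xc4]
t1 = [0xdc, 0x6a, 0xc4, 0xc0]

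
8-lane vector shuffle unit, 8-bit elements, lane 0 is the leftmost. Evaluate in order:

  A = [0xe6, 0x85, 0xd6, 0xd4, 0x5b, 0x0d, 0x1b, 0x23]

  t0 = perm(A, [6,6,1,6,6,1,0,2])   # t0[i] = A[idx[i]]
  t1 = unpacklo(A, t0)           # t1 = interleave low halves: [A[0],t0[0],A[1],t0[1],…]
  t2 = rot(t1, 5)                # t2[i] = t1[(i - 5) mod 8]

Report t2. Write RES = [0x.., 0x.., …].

  t0: 1b 1b 85 1b 1b 85 e6 d6
  t1: e6 1b 85 1b d6 85 d4 1b
  t2: 1b d6 85 d4 1b e6 1b 85

RES = [0x1b, 0xd6, 0x85, 0xd4, 0x1b, 0xe6, 0x1b, 0x85]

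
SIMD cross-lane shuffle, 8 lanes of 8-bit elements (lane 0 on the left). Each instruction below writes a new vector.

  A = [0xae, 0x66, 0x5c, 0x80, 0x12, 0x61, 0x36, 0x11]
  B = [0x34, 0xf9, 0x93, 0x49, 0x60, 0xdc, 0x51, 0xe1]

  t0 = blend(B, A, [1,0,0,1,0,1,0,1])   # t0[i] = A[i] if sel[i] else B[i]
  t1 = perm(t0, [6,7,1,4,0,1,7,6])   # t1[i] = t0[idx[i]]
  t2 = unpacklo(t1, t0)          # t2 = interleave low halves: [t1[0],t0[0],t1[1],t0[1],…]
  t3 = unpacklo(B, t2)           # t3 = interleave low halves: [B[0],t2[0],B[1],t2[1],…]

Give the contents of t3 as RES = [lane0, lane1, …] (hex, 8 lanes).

→ t0 |ae|f9|93|80|60|61|51|11|
→ t1 |51|11|f9|60|ae|f9|11|51|
→ t2 |51|ae|11|f9|f9|93|60|80|
→ t3 |34|51|f9|ae|93|11|49|f9|

RES = [ 0x34  0x51  0xf9  0xae  0x93  0x11  0x49  0xf9 ]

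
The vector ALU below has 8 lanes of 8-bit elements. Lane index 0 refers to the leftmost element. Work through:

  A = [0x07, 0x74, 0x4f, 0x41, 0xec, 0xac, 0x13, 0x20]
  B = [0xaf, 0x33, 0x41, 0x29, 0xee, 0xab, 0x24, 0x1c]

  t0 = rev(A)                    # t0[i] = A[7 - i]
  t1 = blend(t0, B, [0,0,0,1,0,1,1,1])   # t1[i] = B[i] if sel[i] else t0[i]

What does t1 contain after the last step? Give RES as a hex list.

t0 = [0x20, 0x13, 0xac, 0xec, 0x41, 0x4f, 0x74, 0x07]
t1 = [0x20, 0x13, 0xac, 0x29, 0x41, 0xab, 0x24, 0x1c]

RES = [0x20, 0x13, 0xac, 0x29, 0x41, 0xab, 0x24, 0x1c]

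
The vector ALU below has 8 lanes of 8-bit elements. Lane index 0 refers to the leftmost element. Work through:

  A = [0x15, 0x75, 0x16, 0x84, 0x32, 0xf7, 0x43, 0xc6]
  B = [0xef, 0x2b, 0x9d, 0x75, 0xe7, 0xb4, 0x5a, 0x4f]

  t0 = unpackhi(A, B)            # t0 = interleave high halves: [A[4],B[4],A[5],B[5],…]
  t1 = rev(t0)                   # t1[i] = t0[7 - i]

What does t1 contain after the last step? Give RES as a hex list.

→ t0 |32|e7|f7|b4|43|5a|c6|4f|
→ t1 |4f|c6|5a|43|b4|f7|e7|32|

RES = [ 0x4f  0xc6  0x5a  0x43  0xb4  0xf7  0xe7  0x32 ]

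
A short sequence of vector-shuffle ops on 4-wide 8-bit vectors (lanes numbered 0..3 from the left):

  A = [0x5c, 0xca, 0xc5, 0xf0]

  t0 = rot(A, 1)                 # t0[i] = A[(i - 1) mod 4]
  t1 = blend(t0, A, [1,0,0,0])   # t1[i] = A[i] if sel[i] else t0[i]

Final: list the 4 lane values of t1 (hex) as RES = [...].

→ t0 |f0|5c|ca|c5|
→ t1 |5c|5c|ca|c5|

RES = [ 0x5c  0x5c  0xca  0xc5 ]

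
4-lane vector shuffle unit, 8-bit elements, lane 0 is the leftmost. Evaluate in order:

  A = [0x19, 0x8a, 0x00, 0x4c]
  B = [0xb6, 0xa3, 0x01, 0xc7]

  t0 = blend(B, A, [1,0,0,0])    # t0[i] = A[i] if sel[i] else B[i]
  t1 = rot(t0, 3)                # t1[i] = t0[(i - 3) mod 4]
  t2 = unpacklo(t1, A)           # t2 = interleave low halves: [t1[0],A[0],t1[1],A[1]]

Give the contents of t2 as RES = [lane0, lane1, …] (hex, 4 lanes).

RES = [ 0xa3  0x19  0x01  0x8a ]

→ t0 |19|a3|01|c7|
→ t1 |a3|01|c7|19|
→ t2 |a3|19|01|8a|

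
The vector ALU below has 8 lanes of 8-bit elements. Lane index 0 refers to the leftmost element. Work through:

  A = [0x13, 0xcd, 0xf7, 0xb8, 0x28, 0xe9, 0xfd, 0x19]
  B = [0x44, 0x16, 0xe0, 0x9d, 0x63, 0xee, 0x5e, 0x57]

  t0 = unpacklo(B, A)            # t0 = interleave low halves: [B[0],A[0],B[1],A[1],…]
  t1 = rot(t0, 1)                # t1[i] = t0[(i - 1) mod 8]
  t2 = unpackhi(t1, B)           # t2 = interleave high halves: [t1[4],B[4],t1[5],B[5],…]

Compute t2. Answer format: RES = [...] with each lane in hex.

→ t0 |44|13|16|cd|e0|f7|9d|b8|
→ t1 |b8|44|13|16|cd|e0|f7|9d|
→ t2 |cd|63|e0|ee|f7|5e|9d|57|

RES = [0xcd, 0x63, 0xe0, 0xee, 0xf7, 0x5e, 0x9d, 0x57]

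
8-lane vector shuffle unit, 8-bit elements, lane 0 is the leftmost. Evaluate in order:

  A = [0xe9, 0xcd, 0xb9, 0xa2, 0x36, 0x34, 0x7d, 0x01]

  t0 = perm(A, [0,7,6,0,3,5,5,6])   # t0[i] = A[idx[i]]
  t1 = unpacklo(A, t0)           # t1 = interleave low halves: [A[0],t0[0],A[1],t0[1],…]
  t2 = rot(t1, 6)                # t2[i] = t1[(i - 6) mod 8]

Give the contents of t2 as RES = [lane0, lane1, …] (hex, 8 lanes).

t0 = [0xe9, 0x01, 0x7d, 0xe9, 0xa2, 0x34, 0x34, 0x7d]
t1 = [0xe9, 0xe9, 0xcd, 0x01, 0xb9, 0x7d, 0xa2, 0xe9]
t2 = [0xcd, 0x01, 0xb9, 0x7d, 0xa2, 0xe9, 0xe9, 0xe9]

RES = [0xcd, 0x01, 0xb9, 0x7d, 0xa2, 0xe9, 0xe9, 0xe9]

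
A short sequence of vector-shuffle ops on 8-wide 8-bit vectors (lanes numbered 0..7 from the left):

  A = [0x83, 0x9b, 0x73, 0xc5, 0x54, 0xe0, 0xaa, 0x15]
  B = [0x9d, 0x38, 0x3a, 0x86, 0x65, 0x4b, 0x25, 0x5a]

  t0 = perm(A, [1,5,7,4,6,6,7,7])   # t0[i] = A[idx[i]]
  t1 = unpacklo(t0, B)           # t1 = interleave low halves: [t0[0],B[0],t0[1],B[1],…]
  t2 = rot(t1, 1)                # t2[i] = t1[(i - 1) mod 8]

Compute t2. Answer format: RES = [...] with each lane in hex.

RES = [0x86, 0x9b, 0x9d, 0xe0, 0x38, 0x15, 0x3a, 0x54]

→ t0 |9b|e0|15|54|aa|aa|15|15|
→ t1 |9b|9d|e0|38|15|3a|54|86|
→ t2 |86|9b|9d|e0|38|15|3a|54|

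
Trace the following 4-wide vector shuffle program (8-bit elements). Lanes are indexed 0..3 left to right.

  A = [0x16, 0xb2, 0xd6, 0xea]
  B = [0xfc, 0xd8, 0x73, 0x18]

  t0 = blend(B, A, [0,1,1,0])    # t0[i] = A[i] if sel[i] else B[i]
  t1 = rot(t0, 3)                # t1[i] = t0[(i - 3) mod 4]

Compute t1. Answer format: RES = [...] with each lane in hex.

  t0: fc b2 d6 18
  t1: b2 d6 18 fc

RES = [ 0xb2  0xd6  0x18  0xfc ]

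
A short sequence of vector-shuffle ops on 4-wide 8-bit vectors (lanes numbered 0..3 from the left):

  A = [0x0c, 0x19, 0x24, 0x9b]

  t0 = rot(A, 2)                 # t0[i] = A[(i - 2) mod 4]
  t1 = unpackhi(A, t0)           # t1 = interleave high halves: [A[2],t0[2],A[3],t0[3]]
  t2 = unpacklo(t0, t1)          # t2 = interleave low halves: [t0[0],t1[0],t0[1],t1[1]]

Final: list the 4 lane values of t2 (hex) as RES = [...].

RES = [0x24, 0x24, 0x9b, 0x0c]

t0 = [0x24, 0x9b, 0x0c, 0x19]
t1 = [0x24, 0x0c, 0x9b, 0x19]
t2 = [0x24, 0x24, 0x9b, 0x0c]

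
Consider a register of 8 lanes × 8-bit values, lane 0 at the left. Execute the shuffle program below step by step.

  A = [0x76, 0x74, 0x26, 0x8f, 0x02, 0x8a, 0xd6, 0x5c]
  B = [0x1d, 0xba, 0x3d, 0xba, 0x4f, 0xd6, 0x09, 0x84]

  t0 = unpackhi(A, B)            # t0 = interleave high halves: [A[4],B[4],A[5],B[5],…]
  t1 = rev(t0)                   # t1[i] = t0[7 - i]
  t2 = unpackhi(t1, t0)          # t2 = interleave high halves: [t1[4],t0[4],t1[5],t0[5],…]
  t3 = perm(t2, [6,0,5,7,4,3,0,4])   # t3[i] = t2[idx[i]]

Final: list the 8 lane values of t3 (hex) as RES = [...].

RES = [ 0x02  0xd6  0x5c  0x84  0x4f  0x09  0xd6  0x4f ]

  t0: 02 4f 8a d6 d6 09 5c 84
  t1: 84 5c 09 d6 d6 8a 4f 02
  t2: d6 d6 8a 09 4f 5c 02 84
  t3: 02 d6 5c 84 4f 09 d6 4f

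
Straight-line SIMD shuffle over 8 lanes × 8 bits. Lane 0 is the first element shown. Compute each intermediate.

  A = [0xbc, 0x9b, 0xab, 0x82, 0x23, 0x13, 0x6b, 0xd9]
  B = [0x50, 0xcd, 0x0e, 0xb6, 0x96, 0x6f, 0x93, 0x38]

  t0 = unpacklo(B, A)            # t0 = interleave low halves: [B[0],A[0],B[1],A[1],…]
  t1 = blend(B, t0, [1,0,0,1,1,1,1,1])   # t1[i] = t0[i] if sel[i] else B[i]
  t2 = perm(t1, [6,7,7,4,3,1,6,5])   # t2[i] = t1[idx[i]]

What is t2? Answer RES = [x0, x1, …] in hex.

→ t0 |50|bc|cd|9b|0e|ab|b6|82|
→ t1 |50|cd|0e|9b|0e|ab|b6|82|
→ t2 |b6|82|82|0e|9b|cd|b6|ab|

RES = [ 0xb6  0x82  0x82  0x0e  0x9b  0xcd  0xb6  0xab ]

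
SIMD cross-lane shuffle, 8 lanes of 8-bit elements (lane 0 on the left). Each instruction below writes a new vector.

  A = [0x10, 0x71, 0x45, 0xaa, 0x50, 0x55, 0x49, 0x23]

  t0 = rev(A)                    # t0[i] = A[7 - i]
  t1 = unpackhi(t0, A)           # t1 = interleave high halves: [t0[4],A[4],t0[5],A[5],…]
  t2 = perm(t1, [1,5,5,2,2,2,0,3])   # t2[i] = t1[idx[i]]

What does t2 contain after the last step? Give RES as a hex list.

RES = [ 0x50  0x49  0x49  0x45  0x45  0x45  0xaa  0x55 ]

  t0: 23 49 55 50 aa 45 71 10
  t1: aa 50 45 55 71 49 10 23
  t2: 50 49 49 45 45 45 aa 55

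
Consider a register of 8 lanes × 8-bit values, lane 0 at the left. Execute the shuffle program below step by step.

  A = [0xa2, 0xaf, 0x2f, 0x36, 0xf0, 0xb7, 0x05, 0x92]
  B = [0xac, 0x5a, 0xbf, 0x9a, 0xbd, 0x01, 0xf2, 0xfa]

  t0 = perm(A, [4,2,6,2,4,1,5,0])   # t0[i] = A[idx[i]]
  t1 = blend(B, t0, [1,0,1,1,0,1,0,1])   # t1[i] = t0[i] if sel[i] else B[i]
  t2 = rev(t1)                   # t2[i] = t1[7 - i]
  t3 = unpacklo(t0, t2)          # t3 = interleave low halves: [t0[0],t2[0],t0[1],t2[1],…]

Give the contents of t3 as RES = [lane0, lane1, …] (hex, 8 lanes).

→ t0 |f0|2f|05|2f|f0|af|b7|a2|
→ t1 |f0|5a|05|2f|bd|af|f2|a2|
→ t2 |a2|f2|af|bd|2f|05|5a|f0|
→ t3 |f0|a2|2f|f2|05|af|2f|bd|

RES = [ 0xf0  0xa2  0x2f  0xf2  0x05  0xaf  0x2f  0xbd ]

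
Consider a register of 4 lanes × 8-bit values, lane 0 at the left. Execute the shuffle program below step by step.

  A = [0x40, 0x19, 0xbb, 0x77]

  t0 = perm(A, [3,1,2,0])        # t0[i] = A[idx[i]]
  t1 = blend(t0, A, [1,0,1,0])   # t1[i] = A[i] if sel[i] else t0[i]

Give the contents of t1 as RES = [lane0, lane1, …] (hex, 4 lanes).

RES = [0x40, 0x19, 0xbb, 0x40]

→ t0 |77|19|bb|40|
→ t1 |40|19|bb|40|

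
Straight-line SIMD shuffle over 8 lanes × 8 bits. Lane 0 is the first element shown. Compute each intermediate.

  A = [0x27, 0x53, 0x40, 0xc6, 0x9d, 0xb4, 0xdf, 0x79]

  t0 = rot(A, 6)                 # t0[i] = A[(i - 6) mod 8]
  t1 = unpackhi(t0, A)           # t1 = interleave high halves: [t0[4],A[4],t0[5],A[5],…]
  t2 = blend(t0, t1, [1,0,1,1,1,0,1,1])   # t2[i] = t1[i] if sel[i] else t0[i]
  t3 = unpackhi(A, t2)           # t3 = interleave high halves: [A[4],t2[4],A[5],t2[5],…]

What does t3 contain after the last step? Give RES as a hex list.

RES = [ 0x9d  0x27  0xb4  0x79  0xdf  0x53  0x79  0x79 ]

→ t0 |40|c6|9d|b4|df|79|27|53|
→ t1 |df|9d|79|b4|27|df|53|79|
→ t2 |df|c6|79|b4|27|79|53|79|
→ t3 |9d|27|b4|79|df|53|79|79|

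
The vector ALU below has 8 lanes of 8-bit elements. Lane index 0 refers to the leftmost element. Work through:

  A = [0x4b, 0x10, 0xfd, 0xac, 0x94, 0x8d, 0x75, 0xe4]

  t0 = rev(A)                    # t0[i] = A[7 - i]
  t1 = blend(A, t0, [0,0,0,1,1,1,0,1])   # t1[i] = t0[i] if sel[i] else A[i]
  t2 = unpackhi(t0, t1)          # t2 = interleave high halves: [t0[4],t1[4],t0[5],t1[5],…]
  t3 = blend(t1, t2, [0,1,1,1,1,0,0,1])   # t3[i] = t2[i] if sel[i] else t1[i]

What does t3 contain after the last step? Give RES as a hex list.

  t0: e4 75 8d 94 ac fd 10 4b
  t1: 4b 10 fd 94 ac fd 75 4b
  t2: ac ac fd fd 10 75 4b 4b
  t3: 4b ac fd fd 10 fd 75 4b

RES = [0x4b, 0xac, 0xfd, 0xfd, 0x10, 0xfd, 0x75, 0x4b]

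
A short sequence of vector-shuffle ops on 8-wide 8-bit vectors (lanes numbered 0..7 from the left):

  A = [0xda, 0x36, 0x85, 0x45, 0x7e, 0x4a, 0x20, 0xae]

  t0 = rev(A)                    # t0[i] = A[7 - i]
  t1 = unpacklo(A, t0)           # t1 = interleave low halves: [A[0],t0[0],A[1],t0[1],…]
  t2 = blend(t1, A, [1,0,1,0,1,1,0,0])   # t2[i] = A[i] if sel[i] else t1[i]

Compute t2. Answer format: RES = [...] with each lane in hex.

RES = [0xda, 0xae, 0x85, 0x20, 0x7e, 0x4a, 0x45, 0x7e]

→ t0 |ae|20|4a|7e|45|85|36|da|
→ t1 |da|ae|36|20|85|4a|45|7e|
→ t2 |da|ae|85|20|7e|4a|45|7e|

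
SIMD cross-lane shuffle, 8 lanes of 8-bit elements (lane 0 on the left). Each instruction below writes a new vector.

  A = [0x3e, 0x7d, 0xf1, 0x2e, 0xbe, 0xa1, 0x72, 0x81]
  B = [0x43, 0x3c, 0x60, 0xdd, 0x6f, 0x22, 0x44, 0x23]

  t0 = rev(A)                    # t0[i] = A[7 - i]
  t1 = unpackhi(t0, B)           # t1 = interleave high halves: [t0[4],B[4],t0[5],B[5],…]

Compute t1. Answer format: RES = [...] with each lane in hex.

→ t0 |81|72|a1|be|2e|f1|7d|3e|
→ t1 |2e|6f|f1|22|7d|44|3e|23|

RES = [ 0x2e  0x6f  0xf1  0x22  0x7d  0x44  0x3e  0x23 ]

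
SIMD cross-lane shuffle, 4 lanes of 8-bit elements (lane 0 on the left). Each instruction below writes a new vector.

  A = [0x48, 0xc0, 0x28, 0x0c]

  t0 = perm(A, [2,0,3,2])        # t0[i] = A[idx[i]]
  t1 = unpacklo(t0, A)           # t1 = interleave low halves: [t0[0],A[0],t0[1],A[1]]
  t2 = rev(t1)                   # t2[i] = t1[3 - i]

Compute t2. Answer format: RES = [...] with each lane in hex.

→ t0 |28|48|0c|28|
→ t1 |28|48|48|c0|
→ t2 |c0|48|48|28|

RES = [ 0xc0  0x48  0x48  0x28 ]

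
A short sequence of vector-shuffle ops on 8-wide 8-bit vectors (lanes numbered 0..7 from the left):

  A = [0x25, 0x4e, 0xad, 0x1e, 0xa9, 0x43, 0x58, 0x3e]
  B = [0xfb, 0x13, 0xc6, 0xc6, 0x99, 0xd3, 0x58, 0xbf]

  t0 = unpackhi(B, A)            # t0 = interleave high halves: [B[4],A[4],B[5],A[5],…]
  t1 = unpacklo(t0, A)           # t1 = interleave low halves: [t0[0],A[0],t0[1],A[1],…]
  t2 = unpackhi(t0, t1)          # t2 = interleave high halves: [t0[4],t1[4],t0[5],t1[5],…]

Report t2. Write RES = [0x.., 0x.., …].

t0 = [0x99, 0xa9, 0xd3, 0x43, 0x58, 0x58, 0xbf, 0x3e]
t1 = [0x99, 0x25, 0xa9, 0x4e, 0xd3, 0xad, 0x43, 0x1e]
t2 = [0x58, 0xd3, 0x58, 0xad, 0xbf, 0x43, 0x3e, 0x1e]

RES = [ 0x58  0xd3  0x58  0xad  0xbf  0x43  0x3e  0x1e ]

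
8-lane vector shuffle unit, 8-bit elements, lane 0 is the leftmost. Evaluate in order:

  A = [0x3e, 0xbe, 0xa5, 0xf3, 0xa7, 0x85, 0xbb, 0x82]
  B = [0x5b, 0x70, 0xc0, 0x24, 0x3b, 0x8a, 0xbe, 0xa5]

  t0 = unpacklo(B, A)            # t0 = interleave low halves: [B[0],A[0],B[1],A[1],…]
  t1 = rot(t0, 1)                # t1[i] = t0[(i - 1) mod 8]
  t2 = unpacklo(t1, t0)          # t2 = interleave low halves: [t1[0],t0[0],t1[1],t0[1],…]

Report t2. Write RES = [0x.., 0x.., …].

→ t0 |5b|3e|70|be|c0|a5|24|f3|
→ t1 |f3|5b|3e|70|be|c0|a5|24|
→ t2 |f3|5b|5b|3e|3e|70|70|be|

RES = [0xf3, 0x5b, 0x5b, 0x3e, 0x3e, 0x70, 0x70, 0xbe]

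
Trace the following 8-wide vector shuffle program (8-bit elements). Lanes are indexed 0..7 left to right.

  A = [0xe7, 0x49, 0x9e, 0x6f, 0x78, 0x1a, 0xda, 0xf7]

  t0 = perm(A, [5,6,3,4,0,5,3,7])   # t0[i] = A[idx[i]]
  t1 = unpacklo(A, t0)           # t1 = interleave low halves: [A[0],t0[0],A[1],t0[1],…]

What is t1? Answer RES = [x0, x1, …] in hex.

  t0: 1a da 6f 78 e7 1a 6f f7
  t1: e7 1a 49 da 9e 6f 6f 78

RES = [0xe7, 0x1a, 0x49, 0xda, 0x9e, 0x6f, 0x6f, 0x78]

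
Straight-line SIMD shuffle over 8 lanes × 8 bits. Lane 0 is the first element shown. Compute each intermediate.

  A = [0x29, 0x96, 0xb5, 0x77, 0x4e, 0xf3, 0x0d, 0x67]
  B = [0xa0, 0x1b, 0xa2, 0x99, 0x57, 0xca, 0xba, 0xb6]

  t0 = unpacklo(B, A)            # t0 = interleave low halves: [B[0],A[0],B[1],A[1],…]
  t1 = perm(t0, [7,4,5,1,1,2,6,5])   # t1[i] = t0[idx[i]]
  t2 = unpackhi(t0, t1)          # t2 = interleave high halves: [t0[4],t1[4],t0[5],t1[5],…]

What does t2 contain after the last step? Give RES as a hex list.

  t0: a0 29 1b 96 a2 b5 99 77
  t1: 77 a2 b5 29 29 1b 99 b5
  t2: a2 29 b5 1b 99 99 77 b5

RES = [0xa2, 0x29, 0xb5, 0x1b, 0x99, 0x99, 0x77, 0xb5]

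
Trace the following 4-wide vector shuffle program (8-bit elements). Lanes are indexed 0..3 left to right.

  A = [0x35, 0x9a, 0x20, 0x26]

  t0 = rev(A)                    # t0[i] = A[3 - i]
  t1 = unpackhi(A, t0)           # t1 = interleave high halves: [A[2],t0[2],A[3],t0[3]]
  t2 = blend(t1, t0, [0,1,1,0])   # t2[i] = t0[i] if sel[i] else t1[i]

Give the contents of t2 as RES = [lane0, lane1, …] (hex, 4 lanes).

  t0: 26 20 9a 35
  t1: 20 9a 26 35
  t2: 20 20 9a 35

RES = [0x20, 0x20, 0x9a, 0x35]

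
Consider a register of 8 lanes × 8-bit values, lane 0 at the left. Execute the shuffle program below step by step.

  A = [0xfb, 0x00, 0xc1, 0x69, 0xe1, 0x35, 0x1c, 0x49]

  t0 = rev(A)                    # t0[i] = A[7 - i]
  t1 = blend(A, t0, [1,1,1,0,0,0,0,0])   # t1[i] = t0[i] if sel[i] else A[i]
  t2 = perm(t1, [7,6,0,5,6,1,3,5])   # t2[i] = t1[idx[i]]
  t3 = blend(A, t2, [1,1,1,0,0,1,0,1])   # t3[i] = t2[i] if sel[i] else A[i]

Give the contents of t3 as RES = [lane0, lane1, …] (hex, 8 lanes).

RES = [0x49, 0x1c, 0x49, 0x69, 0xe1, 0x1c, 0x1c, 0x35]

→ t0 |49|1c|35|e1|69|c1|00|fb|
→ t1 |49|1c|35|69|e1|35|1c|49|
→ t2 |49|1c|49|35|1c|1c|69|35|
→ t3 |49|1c|49|69|e1|1c|1c|35|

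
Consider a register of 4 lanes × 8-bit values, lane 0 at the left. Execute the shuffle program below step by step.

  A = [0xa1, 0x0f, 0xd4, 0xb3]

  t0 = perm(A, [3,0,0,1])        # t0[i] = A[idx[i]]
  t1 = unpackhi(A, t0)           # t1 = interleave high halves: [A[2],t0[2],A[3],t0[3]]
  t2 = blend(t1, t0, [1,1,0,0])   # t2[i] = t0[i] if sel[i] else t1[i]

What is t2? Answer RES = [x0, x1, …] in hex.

RES = [0xb3, 0xa1, 0xb3, 0x0f]

  t0: b3 a1 a1 0f
  t1: d4 a1 b3 0f
  t2: b3 a1 b3 0f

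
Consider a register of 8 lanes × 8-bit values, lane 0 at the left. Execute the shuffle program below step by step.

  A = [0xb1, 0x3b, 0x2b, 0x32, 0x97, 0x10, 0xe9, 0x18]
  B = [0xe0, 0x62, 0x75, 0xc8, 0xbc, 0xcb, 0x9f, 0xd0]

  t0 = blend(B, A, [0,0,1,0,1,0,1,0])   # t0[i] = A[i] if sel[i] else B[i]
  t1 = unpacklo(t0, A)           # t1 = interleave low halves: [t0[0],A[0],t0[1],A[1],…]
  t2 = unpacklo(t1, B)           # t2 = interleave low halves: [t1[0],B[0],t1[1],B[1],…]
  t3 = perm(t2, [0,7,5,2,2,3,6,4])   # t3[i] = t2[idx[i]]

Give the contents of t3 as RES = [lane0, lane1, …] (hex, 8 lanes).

  t0: e0 62 2b c8 97 cb e9 d0
  t1: e0 b1 62 3b 2b 2b c8 32
  t2: e0 e0 b1 62 62 75 3b c8
  t3: e0 c8 75 b1 b1 62 3b 62

RES = [ 0xe0  0xc8  0x75  0xb1  0xb1  0x62  0x3b  0x62 ]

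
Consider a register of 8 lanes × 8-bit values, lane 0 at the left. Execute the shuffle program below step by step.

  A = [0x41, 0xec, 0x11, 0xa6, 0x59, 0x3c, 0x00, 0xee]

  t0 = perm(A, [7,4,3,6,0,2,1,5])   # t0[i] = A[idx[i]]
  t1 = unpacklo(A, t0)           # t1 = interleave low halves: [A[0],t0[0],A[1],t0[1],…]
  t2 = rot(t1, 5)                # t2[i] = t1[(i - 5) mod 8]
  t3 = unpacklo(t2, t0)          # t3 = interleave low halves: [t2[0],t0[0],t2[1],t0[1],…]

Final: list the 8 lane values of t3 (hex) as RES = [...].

RES = [ 0x59  0xee  0x11  0x59  0xa6  0xa6  0xa6  0x00 ]

t0 = [0xee, 0x59, 0xa6, 0x00, 0x41, 0x11, 0xec, 0x3c]
t1 = [0x41, 0xee, 0xec, 0x59, 0x11, 0xa6, 0xa6, 0x00]
t2 = [0x59, 0x11, 0xa6, 0xa6, 0x00, 0x41, 0xee, 0xec]
t3 = [0x59, 0xee, 0x11, 0x59, 0xa6, 0xa6, 0xa6, 0x00]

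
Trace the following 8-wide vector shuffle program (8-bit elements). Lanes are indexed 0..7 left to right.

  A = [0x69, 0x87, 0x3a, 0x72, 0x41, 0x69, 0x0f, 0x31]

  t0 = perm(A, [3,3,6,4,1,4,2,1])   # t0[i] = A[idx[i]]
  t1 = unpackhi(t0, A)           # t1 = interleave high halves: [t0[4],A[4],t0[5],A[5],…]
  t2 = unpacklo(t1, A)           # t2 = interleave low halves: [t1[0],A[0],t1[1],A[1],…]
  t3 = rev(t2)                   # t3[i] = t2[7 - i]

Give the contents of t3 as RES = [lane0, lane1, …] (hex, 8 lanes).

RES = [0x72, 0x69, 0x3a, 0x41, 0x87, 0x41, 0x69, 0x87]

→ t0 |72|72|0f|41|87|41|3a|87|
→ t1 |87|41|41|69|3a|0f|87|31|
→ t2 |87|69|41|87|41|3a|69|72|
→ t3 |72|69|3a|41|87|41|69|87|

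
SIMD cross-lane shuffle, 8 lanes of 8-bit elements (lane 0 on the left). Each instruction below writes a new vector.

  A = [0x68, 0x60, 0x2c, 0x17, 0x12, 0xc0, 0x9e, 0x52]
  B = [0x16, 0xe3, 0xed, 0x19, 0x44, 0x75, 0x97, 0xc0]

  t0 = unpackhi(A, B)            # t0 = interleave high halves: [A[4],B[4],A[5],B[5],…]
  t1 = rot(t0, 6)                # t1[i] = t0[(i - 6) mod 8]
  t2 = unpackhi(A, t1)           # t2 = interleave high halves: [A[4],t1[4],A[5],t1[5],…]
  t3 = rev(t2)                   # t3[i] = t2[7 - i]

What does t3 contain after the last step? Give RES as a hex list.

→ t0 |12|44|c0|75|9e|97|52|c0|
→ t1 |c0|75|9e|97|52|c0|12|44|
→ t2 |12|52|c0|c0|9e|12|52|44|
→ t3 |44|52|12|9e|c0|c0|52|12|

RES = [ 0x44  0x52  0x12  0x9e  0xc0  0xc0  0x52  0x12 ]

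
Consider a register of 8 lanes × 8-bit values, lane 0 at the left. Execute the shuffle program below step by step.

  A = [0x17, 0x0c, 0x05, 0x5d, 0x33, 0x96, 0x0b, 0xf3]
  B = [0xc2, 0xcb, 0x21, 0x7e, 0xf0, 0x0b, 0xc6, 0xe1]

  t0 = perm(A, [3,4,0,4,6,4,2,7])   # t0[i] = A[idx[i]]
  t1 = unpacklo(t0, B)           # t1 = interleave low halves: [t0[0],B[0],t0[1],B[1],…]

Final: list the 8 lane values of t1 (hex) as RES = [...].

RES = [0x5d, 0xc2, 0x33, 0xcb, 0x17, 0x21, 0x33, 0x7e]

  t0: 5d 33 17 33 0b 33 05 f3
  t1: 5d c2 33 cb 17 21 33 7e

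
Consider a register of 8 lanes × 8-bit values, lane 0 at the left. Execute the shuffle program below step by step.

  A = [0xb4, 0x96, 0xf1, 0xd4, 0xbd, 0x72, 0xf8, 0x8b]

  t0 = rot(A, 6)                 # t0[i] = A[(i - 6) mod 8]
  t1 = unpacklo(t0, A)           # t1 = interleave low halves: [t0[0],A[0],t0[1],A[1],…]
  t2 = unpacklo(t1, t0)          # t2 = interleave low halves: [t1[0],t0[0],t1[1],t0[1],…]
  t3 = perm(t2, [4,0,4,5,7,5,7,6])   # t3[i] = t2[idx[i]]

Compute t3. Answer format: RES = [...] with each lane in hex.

RES = [ 0xd4  0xf1  0xd4  0xbd  0x72  0xbd  0x72  0x96 ]

→ t0 |f1|d4|bd|72|f8|8b|b4|96|
→ t1 |f1|b4|d4|96|bd|f1|72|d4|
→ t2 |f1|f1|b4|d4|d4|bd|96|72|
→ t3 |d4|f1|d4|bd|72|bd|72|96|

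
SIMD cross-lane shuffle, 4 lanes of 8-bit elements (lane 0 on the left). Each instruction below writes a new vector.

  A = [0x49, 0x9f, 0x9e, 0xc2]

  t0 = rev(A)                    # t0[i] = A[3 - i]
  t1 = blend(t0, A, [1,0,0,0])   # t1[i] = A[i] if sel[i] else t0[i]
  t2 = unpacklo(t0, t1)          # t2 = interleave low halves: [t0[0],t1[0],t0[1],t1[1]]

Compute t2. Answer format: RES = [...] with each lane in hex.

RES = [0xc2, 0x49, 0x9e, 0x9e]

→ t0 |c2|9e|9f|49|
→ t1 |49|9e|9f|49|
→ t2 |c2|49|9e|9e|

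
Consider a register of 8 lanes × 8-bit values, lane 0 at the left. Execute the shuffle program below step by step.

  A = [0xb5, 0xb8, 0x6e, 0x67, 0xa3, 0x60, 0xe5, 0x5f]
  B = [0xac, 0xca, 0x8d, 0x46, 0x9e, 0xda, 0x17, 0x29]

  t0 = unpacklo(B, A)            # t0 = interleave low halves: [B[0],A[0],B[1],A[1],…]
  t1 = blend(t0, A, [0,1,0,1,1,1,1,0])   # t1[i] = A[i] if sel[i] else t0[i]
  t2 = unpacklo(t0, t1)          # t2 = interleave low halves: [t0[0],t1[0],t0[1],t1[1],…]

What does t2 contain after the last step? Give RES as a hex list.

t0 = [0xac, 0xb5, 0xca, 0xb8, 0x8d, 0x6e, 0x46, 0x67]
t1 = [0xac, 0xb8, 0xca, 0x67, 0xa3, 0x60, 0xe5, 0x67]
t2 = [0xac, 0xac, 0xb5, 0xb8, 0xca, 0xca, 0xb8, 0x67]

RES = [0xac, 0xac, 0xb5, 0xb8, 0xca, 0xca, 0xb8, 0x67]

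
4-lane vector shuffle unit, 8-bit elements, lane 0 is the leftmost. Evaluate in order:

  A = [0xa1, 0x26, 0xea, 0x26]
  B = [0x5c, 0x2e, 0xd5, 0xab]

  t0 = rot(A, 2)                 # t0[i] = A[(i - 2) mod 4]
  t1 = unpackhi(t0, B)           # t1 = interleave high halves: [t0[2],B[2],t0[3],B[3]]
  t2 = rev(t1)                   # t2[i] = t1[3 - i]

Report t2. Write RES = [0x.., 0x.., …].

RES = [ 0xab  0x26  0xd5  0xa1 ]

  t0: ea 26 a1 26
  t1: a1 d5 26 ab
  t2: ab 26 d5 a1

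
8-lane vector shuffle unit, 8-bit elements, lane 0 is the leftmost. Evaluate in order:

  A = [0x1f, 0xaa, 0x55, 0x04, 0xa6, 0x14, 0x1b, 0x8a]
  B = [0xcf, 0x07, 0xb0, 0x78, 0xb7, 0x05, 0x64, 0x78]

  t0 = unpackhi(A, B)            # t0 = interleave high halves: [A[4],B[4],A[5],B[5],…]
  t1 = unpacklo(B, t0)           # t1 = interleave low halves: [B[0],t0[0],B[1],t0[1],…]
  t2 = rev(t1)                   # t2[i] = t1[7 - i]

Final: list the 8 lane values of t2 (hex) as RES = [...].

t0 = [0xa6, 0xb7, 0x14, 0x05, 0x1b, 0x64, 0x8a, 0x78]
t1 = [0xcf, 0xa6, 0x07, 0xb7, 0xb0, 0x14, 0x78, 0x05]
t2 = [0x05, 0x78, 0x14, 0xb0, 0xb7, 0x07, 0xa6, 0xcf]

RES = [0x05, 0x78, 0x14, 0xb0, 0xb7, 0x07, 0xa6, 0xcf]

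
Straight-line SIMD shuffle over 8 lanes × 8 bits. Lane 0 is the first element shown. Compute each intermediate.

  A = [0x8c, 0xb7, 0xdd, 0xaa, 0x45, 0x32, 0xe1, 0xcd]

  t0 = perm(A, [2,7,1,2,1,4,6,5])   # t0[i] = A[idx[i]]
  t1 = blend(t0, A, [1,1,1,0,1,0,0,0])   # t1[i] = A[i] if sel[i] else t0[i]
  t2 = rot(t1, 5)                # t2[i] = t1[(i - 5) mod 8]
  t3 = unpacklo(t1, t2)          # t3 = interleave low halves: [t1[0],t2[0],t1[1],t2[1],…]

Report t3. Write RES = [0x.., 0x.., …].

t0 = [0xdd, 0xcd, 0xb7, 0xdd, 0xb7, 0x45, 0xe1, 0x32]
t1 = [0x8c, 0xb7, 0xdd, 0xdd, 0x45, 0x45, 0xe1, 0x32]
t2 = [0xdd, 0x45, 0x45, 0xe1, 0x32, 0x8c, 0xb7, 0xdd]
t3 = [0x8c, 0xdd, 0xb7, 0x45, 0xdd, 0x45, 0xdd, 0xe1]

RES = [0x8c, 0xdd, 0xb7, 0x45, 0xdd, 0x45, 0xdd, 0xe1]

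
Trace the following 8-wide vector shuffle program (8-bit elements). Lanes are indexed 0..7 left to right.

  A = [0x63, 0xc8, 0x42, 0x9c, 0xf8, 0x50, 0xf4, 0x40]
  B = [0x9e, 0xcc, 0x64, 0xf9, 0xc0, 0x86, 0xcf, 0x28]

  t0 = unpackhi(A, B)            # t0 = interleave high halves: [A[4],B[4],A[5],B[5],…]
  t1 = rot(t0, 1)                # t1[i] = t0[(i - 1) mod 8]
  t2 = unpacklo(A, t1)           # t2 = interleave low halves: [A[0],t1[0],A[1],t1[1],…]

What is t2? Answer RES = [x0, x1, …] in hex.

RES = [0x63, 0x28, 0xc8, 0xf8, 0x42, 0xc0, 0x9c, 0x50]

t0 = [0xf8, 0xc0, 0x50, 0x86, 0xf4, 0xcf, 0x40, 0x28]
t1 = [0x28, 0xf8, 0xc0, 0x50, 0x86, 0xf4, 0xcf, 0x40]
t2 = [0x63, 0x28, 0xc8, 0xf8, 0x42, 0xc0, 0x9c, 0x50]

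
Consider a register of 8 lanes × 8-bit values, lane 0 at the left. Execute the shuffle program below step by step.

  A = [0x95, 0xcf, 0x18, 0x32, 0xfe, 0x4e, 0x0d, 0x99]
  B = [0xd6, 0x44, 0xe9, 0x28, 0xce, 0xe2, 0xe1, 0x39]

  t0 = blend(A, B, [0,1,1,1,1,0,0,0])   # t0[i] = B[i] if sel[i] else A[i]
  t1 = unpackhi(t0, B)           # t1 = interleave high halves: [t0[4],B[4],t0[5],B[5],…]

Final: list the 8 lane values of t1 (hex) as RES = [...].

RES = [0xce, 0xce, 0x4e, 0xe2, 0x0d, 0xe1, 0x99, 0x39]

t0 = [0x95, 0x44, 0xe9, 0x28, 0xce, 0x4e, 0x0d, 0x99]
t1 = [0xce, 0xce, 0x4e, 0xe2, 0x0d, 0xe1, 0x99, 0x39]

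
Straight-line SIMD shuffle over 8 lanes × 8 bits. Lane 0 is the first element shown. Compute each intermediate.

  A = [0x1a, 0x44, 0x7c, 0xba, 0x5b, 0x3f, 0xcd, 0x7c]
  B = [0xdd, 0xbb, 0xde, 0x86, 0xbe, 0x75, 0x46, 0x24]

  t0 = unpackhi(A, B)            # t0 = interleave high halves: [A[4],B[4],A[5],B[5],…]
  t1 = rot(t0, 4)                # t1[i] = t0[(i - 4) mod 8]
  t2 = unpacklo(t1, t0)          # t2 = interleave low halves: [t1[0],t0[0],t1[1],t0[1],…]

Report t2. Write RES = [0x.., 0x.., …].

RES = [ 0xcd  0x5b  0x46  0xbe  0x7c  0x3f  0x24  0x75 ]

→ t0 |5b|be|3f|75|cd|46|7c|24|
→ t1 |cd|46|7c|24|5b|be|3f|75|
→ t2 |cd|5b|46|be|7c|3f|24|75|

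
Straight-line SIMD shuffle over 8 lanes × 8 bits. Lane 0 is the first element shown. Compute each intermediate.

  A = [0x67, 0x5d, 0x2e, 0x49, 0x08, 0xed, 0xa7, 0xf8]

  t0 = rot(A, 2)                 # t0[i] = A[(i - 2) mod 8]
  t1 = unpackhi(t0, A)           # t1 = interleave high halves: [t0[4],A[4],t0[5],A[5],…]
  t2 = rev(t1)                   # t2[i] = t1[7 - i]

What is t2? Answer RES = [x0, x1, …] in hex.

RES = [ 0xf8  0xed  0xa7  0x08  0xed  0x49  0x08  0x2e ]

  t0: a7 f8 67 5d 2e 49 08 ed
  t1: 2e 08 49 ed 08 a7 ed f8
  t2: f8 ed a7 08 ed 49 08 2e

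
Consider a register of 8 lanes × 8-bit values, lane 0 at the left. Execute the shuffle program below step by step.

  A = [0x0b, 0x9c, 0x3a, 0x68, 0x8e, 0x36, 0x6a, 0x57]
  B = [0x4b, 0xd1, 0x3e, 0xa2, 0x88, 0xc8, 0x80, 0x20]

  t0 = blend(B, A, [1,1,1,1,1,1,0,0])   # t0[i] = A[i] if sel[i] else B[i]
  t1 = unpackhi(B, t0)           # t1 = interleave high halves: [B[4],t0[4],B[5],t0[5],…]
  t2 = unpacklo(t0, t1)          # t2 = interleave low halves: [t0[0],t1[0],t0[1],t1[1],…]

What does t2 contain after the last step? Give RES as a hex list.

  t0: 0b 9c 3a 68 8e 36 80 20
  t1: 88 8e c8 36 80 80 20 20
  t2: 0b 88 9c 8e 3a c8 68 36

RES = [0x0b, 0x88, 0x9c, 0x8e, 0x3a, 0xc8, 0x68, 0x36]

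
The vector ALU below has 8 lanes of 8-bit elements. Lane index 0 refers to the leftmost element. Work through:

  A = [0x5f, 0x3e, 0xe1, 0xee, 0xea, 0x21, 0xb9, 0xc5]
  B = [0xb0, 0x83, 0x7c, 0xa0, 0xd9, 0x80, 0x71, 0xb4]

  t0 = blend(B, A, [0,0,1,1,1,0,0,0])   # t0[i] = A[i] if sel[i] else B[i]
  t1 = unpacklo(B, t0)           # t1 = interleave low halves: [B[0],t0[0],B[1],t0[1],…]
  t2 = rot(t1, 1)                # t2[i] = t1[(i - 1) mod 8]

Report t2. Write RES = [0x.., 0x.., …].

→ t0 |b0|83|e1|ee|ea|80|71|b4|
→ t1 |b0|b0|83|83|7c|e1|a0|ee|
→ t2 |ee|b0|b0|83|83|7c|e1|a0|

RES = [0xee, 0xb0, 0xb0, 0x83, 0x83, 0x7c, 0xe1, 0xa0]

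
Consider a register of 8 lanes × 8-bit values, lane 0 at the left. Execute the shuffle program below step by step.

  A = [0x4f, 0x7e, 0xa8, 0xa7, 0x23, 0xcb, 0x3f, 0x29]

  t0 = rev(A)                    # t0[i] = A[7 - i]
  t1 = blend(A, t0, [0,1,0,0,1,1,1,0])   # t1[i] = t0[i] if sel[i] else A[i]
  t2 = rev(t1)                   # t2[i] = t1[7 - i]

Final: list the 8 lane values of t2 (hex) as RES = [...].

  t0: 29 3f cb 23 a7 a8 7e 4f
  t1: 4f 3f a8 a7 a7 a8 7e 29
  t2: 29 7e a8 a7 a7 a8 3f 4f

RES = [0x29, 0x7e, 0xa8, 0xa7, 0xa7, 0xa8, 0x3f, 0x4f]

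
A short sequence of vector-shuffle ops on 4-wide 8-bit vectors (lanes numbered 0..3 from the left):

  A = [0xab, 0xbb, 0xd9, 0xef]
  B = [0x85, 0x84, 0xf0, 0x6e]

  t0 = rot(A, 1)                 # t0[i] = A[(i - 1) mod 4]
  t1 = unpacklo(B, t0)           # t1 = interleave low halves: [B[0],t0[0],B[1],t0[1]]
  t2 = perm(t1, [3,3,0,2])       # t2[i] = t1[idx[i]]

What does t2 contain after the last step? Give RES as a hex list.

→ t0 |ef|ab|bb|d9|
→ t1 |85|ef|84|ab|
→ t2 |ab|ab|85|84|

RES = [ 0xab  0xab  0x85  0x84 ]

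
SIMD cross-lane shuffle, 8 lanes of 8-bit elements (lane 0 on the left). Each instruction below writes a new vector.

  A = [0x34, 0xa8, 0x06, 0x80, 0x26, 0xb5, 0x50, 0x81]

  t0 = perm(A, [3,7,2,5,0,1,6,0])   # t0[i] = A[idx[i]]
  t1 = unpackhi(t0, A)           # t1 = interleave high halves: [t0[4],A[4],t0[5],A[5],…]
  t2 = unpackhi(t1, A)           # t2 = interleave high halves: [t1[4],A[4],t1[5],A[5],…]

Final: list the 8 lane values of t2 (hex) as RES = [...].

RES = [0x50, 0x26, 0x50, 0xb5, 0x34, 0x50, 0x81, 0x81]

t0 = [0x80, 0x81, 0x06, 0xb5, 0x34, 0xa8, 0x50, 0x34]
t1 = [0x34, 0x26, 0xa8, 0xb5, 0x50, 0x50, 0x34, 0x81]
t2 = [0x50, 0x26, 0x50, 0xb5, 0x34, 0x50, 0x81, 0x81]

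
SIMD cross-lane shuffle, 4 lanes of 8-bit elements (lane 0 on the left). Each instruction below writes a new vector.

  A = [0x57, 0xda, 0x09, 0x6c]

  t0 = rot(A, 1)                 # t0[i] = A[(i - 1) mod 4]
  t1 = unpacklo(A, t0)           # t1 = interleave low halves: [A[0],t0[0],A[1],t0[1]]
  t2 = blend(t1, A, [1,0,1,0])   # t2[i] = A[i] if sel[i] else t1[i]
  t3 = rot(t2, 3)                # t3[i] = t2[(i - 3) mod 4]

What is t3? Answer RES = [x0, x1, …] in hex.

t0 = [0x6c, 0x57, 0xda, 0x09]
t1 = [0x57, 0x6c, 0xda, 0x57]
t2 = [0x57, 0x6c, 0x09, 0x57]
t3 = [0x6c, 0x09, 0x57, 0x57]

RES = [ 0x6c  0x09  0x57  0x57 ]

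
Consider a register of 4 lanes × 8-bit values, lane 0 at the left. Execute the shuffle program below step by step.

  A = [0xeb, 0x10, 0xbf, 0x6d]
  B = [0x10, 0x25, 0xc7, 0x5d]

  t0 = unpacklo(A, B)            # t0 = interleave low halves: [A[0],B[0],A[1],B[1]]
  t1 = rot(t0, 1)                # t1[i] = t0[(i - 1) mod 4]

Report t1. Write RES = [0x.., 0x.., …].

  t0: eb 10 10 25
  t1: 25 eb 10 10

RES = [0x25, 0xeb, 0x10, 0x10]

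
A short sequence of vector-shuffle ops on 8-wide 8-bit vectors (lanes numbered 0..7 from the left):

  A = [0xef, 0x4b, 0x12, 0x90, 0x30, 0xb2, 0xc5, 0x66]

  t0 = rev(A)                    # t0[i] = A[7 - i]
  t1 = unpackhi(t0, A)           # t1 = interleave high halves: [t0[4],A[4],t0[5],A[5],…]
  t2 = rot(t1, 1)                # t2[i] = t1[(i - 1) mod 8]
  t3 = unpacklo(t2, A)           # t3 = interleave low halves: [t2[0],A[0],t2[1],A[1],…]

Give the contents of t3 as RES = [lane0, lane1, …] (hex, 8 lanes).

→ t0 |66|c5|b2|30|90|12|4b|ef|
→ t1 |90|30|12|b2|4b|c5|ef|66|
→ t2 |66|90|30|12|b2|4b|c5|ef|
→ t3 |66|ef|90|4b|30|12|12|90|

RES = [ 0x66  0xef  0x90  0x4b  0x30  0x12  0x12  0x90 ]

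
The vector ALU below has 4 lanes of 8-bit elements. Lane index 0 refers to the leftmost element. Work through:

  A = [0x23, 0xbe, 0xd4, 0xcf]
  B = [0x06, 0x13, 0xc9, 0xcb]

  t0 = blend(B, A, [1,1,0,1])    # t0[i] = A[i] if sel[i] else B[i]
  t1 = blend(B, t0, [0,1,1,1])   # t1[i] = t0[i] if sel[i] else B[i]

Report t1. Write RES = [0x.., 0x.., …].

RES = [ 0x06  0xbe  0xc9  0xcf ]

  t0: 23 be c9 cf
  t1: 06 be c9 cf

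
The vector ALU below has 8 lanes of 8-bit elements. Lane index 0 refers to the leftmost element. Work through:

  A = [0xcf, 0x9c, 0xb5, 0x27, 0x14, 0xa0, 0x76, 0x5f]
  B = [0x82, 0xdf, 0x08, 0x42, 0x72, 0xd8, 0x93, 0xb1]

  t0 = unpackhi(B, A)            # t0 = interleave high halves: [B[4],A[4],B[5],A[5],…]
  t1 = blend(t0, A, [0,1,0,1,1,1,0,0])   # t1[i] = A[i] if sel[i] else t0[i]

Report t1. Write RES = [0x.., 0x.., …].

→ t0 |72|14|d8|a0|93|76|b1|5f|
→ t1 |72|9c|d8|27|14|a0|b1|5f|

RES = [0x72, 0x9c, 0xd8, 0x27, 0x14, 0xa0, 0xb1, 0x5f]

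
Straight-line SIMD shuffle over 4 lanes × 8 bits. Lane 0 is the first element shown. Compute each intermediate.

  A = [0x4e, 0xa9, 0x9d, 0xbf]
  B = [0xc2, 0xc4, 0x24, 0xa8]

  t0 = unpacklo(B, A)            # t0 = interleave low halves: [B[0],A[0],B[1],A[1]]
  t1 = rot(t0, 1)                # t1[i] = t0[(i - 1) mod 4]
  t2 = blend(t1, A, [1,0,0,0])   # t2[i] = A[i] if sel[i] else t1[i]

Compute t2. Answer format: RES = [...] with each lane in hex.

t0 = [0xc2, 0x4e, 0xc4, 0xa9]
t1 = [0xa9, 0xc2, 0x4e, 0xc4]
t2 = [0x4e, 0xc2, 0x4e, 0xc4]

RES = [0x4e, 0xc2, 0x4e, 0xc4]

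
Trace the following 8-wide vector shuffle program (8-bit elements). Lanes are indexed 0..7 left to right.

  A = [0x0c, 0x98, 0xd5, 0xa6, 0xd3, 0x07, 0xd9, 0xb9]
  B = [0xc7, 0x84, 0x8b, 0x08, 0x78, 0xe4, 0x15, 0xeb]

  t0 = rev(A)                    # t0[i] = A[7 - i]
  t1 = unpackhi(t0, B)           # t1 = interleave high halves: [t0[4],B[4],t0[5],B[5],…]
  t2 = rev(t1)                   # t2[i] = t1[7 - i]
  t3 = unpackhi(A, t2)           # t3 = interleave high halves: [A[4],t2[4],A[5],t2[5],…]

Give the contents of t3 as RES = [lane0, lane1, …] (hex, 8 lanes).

RES = [ 0xd3  0xe4  0x07  0xd5  0xd9  0x78  0xb9  0xa6 ]

t0 = [0xb9, 0xd9, 0x07, 0xd3, 0xa6, 0xd5, 0x98, 0x0c]
t1 = [0xa6, 0x78, 0xd5, 0xe4, 0x98, 0x15, 0x0c, 0xeb]
t2 = [0xeb, 0x0c, 0x15, 0x98, 0xe4, 0xd5, 0x78, 0xa6]
t3 = [0xd3, 0xe4, 0x07, 0xd5, 0xd9, 0x78, 0xb9, 0xa6]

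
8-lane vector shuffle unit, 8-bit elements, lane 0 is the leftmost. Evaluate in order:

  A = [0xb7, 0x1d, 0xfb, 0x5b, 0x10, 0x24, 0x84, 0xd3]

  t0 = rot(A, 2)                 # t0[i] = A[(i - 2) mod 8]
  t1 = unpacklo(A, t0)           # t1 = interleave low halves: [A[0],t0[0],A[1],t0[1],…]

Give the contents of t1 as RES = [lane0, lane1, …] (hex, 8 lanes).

RES = [ 0xb7  0x84  0x1d  0xd3  0xfb  0xb7  0x5b  0x1d ]

t0 = [0x84, 0xd3, 0xb7, 0x1d, 0xfb, 0x5b, 0x10, 0x24]
t1 = [0xb7, 0x84, 0x1d, 0xd3, 0xfb, 0xb7, 0x5b, 0x1d]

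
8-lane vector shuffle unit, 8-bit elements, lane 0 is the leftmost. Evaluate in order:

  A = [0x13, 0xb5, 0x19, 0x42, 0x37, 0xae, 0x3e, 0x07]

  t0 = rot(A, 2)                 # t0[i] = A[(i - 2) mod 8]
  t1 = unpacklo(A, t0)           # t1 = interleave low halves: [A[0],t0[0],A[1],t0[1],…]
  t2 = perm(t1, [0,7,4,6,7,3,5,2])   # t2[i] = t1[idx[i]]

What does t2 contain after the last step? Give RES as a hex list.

RES = [ 0x13  0xb5  0x19  0x42  0xb5  0x07  0x13  0xb5 ]

  t0: 3e 07 13 b5 19 42 37 ae
  t1: 13 3e b5 07 19 13 42 b5
  t2: 13 b5 19 42 b5 07 13 b5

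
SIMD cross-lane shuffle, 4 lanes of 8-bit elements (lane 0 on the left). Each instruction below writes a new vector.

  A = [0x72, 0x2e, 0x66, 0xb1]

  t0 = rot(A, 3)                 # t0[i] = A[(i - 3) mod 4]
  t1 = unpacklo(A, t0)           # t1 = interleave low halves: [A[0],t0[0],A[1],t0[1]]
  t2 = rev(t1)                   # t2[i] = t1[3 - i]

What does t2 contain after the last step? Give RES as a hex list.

RES = [ 0x66  0x2e  0x2e  0x72 ]

  t0: 2e 66 b1 72
  t1: 72 2e 2e 66
  t2: 66 2e 2e 72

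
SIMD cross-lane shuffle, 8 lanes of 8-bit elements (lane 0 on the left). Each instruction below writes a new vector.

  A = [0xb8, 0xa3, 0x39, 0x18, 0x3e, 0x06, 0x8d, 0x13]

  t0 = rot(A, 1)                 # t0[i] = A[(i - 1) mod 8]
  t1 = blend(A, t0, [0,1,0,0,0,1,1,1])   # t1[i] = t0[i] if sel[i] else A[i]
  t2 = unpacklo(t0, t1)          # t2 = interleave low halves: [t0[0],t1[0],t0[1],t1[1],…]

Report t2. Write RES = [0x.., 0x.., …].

RES = [ 0x13  0xb8  0xb8  0xb8  0xa3  0x39  0x39  0x18 ]

→ t0 |13|b8|a3|39|18|3e|06|8d|
→ t1 |b8|b8|39|18|3e|3e|06|8d|
→ t2 |13|b8|b8|b8|a3|39|39|18|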